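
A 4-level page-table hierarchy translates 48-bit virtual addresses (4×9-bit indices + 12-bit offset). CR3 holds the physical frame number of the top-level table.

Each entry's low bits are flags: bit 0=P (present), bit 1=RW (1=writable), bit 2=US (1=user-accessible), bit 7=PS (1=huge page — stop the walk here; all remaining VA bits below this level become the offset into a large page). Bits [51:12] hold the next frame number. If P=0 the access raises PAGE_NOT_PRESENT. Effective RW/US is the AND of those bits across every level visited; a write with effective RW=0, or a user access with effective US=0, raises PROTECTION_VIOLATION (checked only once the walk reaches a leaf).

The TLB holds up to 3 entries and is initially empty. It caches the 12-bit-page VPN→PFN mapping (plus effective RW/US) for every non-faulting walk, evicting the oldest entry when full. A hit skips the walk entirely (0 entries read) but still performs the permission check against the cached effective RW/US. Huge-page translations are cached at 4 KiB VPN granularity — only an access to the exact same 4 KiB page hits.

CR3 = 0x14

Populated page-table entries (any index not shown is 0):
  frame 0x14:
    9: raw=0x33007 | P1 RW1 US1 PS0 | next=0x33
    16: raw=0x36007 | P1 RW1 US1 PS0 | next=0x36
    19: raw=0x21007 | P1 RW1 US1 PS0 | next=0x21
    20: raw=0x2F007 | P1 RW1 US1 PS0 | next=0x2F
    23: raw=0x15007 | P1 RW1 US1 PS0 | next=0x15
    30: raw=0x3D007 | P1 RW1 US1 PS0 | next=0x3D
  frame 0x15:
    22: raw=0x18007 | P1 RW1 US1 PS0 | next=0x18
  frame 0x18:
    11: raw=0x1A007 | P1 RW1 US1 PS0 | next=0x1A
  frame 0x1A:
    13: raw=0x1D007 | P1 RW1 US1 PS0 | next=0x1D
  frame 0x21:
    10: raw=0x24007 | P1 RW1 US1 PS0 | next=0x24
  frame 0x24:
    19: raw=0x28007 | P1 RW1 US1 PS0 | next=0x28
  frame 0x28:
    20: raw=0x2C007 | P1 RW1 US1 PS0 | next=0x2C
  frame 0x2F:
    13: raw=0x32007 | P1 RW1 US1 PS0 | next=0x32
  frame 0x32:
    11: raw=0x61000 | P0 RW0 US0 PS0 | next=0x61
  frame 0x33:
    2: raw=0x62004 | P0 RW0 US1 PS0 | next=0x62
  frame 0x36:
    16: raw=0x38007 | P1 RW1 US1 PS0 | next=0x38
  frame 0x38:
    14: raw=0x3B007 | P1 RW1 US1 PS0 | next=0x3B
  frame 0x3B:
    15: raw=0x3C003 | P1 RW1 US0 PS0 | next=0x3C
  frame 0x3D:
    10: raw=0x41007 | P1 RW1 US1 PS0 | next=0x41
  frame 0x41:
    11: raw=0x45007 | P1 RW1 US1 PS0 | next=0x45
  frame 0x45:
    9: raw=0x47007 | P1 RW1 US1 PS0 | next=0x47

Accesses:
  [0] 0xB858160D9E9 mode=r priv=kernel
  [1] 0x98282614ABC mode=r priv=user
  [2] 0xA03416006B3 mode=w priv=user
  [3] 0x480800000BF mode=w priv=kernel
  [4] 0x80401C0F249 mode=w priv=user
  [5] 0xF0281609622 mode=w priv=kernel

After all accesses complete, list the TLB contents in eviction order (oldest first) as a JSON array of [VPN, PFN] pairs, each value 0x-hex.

Per-access translation:
#0 VA=0xB858160D9E9 (r,kernel):
  L0: frame=0x14 idx=23 entry=0x15007 [P=1 RW=1 US=1 PS=0]
  L1: frame=0x15 idx=22 entry=0x18007 [P=1 RW=1 US=1 PS=0]
  L2: frame=0x18 idx=11 entry=0x1A007 [P=1 RW=1 US=1 PS=0]
  L3: frame=0x1A idx=13 entry=0x1D007 [P=1 RW=1 US=1 PS=0]
  ✓ 0x1D9E9  — 4 lookups
#1 VA=0x98282614ABC (r,user):
  L0: frame=0x14 idx=19 entry=0x21007 [P=1 RW=1 US=1 PS=0]
  L1: frame=0x21 idx=10 entry=0x24007 [P=1 RW=1 US=1 PS=0]
  L2: frame=0x24 idx=19 entry=0x28007 [P=1 RW=1 US=1 PS=0]
  L3: frame=0x28 idx=20 entry=0x2C007 [P=1 RW=1 US=1 PS=0]
  ✓ 0x2CABC  — 4 lookups
#2 VA=0xA03416006B3 (w,user):
  L0: frame=0x14 idx=20 entry=0x2F007 [P=1 RW=1 US=1 PS=0]
  L1: frame=0x2F idx=13 entry=0x32007 [P=1 RW=1 US=1 PS=0]
  L2: frame=0x32 idx=11 entry=0x61000 [P=0 RW=0 US=0 PS=0]
  ✗ PAGE_NOT_PRESENT  [3 reads]
#3 VA=0x480800000BF (w,kernel):
  L0: frame=0x14 idx=9 entry=0x33007 [P=1 RW=1 US=1 PS=0]
  L1: frame=0x33 idx=2 entry=0x62004 [P=0 RW=0 US=1 PS=0]
  ✗ PAGE_NOT_PRESENT  [2 reads]
#4 VA=0x80401C0F249 (w,user):
  L0: frame=0x14 idx=16 entry=0x36007 [P=1 RW=1 US=1 PS=0]
  L1: frame=0x36 idx=16 entry=0x38007 [P=1 RW=1 US=1 PS=0]
  L2: frame=0x38 idx=14 entry=0x3B007 [P=1 RW=1 US=1 PS=0]
  L3: frame=0x3B idx=15 entry=0x3C003 [P=1 RW=1 US=0 PS=0]
  ✗ PROTECTION_VIOLATION  [4 reads]
#5 VA=0xF0281609622 (w,kernel):
  L0: frame=0x14 idx=30 entry=0x3D007 [P=1 RW=1 US=1 PS=0]
  L1: frame=0x3D idx=10 entry=0x41007 [P=1 RW=1 US=1 PS=0]
  L2: frame=0x41 idx=11 entry=0x45007 [P=1 RW=1 US=1 PS=0]
  L3: frame=0x45 idx=9 entry=0x47007 [P=1 RW=1 US=1 PS=0]
  ✓ 0x47622  — 4 lookups

TLB: [["0xB858160D", "0x1D"], ["0x98282614", "0x2C"], ["0xF0281609", "0x47"]]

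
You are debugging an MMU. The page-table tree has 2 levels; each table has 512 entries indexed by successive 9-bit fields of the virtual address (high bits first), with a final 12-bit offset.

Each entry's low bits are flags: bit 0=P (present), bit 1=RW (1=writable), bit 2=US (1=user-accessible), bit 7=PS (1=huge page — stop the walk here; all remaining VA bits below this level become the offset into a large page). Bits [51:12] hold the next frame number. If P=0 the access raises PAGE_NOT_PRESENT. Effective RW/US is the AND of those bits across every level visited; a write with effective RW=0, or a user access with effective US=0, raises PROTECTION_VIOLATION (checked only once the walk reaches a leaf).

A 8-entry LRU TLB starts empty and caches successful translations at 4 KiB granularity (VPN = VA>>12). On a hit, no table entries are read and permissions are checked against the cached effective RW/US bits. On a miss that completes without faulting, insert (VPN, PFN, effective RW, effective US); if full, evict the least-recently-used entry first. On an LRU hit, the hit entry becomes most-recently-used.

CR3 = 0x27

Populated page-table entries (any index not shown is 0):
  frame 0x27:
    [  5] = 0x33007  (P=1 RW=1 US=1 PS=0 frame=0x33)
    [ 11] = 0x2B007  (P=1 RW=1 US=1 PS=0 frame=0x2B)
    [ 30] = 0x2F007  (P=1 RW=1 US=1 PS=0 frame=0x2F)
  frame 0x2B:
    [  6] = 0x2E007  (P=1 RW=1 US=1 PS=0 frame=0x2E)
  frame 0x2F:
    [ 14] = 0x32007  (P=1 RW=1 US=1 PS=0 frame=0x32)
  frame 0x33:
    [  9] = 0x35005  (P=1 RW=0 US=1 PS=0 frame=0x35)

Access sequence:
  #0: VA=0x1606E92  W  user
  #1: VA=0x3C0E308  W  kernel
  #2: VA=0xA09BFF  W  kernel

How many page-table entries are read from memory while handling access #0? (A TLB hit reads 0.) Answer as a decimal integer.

Trace:
#0 VA=0x1606E92 (w,user):
  [0] read 0x27 idx=11: raw=0x2B007 flags P=1 W=1 U=1 S=0
  [1] read 0x2B idx=6: raw=0x2E007 flags P=1 W=1 U=1 S=0
  → PA=0x2EE92  (2 entries read)
#1 VA=0x3C0E308 (w,kernel):
  [0] read 0x27 idx=30: raw=0x2F007 flags P=1 W=1 U=1 S=0
  [1] read 0x2F idx=14: raw=0x32007 flags P=1 W=1 U=1 S=0
  → PA=0x32308  (2 entries read)
#2 VA=0xA09BFF (w,kernel):
  [0] read 0x27 idx=5: raw=0x33007 flags P=1 W=1 U=1 S=0
  [1] read 0x33 idx=9: raw=0x35005 flags P=1 W=0 U=1 S=0
  ⇒ fault: PROTECTION_VIOLATION  — 2 lookups

Entries read for #0: 2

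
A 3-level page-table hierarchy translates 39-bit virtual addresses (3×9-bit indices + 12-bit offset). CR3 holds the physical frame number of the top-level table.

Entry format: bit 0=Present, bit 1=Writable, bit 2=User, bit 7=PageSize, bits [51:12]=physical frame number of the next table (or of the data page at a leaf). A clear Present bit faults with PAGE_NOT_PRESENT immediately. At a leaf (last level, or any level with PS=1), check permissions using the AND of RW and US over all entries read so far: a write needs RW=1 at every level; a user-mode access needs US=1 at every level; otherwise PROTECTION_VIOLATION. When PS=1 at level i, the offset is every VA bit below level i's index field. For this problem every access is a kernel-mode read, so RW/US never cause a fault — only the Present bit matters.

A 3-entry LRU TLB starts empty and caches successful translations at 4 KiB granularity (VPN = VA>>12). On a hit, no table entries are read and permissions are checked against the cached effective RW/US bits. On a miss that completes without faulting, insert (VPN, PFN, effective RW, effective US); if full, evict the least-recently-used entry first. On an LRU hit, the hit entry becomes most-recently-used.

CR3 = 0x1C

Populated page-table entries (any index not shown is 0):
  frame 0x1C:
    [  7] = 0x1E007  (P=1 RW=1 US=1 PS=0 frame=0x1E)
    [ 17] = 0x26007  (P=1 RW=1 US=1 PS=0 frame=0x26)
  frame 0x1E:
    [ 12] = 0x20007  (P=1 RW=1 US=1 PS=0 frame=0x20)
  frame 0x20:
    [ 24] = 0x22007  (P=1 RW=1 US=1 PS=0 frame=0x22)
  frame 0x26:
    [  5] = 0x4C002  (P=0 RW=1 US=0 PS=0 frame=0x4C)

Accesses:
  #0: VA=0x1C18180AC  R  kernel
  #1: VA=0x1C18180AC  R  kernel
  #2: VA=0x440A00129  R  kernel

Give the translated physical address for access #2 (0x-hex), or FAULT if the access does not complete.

Per-access translation:
#0 VA=0x1C18180AC (r,kernel):
  L0 @0x1C[7] → 0x1E007  P=1,RW=1,US=1,PS=0
  L1 @0x1E[12] → 0x20007  P=1,RW=1,US=1,PS=0
  L2 @0x20[24] → 0x22007  P=1,RW=1,US=1,PS=0
  ⇒ phys 0x220AC  [3 reads]
#1 VA=0x1C18180AC (r,kernel):
  TLB hit vpn=0x1C1818 → PA=0x220AC
#2 VA=0x440A00129 (r,kernel):
  L0 @0x1C[17] → 0x26007  P=1,RW=1,US=1,PS=0
  L1 @0x26[5] → 0x4C002  P=0,RW=1,US=0,PS=0
  ✗ PAGE_NOT_PRESENT  [2 reads]

Access #2 PA: FAULT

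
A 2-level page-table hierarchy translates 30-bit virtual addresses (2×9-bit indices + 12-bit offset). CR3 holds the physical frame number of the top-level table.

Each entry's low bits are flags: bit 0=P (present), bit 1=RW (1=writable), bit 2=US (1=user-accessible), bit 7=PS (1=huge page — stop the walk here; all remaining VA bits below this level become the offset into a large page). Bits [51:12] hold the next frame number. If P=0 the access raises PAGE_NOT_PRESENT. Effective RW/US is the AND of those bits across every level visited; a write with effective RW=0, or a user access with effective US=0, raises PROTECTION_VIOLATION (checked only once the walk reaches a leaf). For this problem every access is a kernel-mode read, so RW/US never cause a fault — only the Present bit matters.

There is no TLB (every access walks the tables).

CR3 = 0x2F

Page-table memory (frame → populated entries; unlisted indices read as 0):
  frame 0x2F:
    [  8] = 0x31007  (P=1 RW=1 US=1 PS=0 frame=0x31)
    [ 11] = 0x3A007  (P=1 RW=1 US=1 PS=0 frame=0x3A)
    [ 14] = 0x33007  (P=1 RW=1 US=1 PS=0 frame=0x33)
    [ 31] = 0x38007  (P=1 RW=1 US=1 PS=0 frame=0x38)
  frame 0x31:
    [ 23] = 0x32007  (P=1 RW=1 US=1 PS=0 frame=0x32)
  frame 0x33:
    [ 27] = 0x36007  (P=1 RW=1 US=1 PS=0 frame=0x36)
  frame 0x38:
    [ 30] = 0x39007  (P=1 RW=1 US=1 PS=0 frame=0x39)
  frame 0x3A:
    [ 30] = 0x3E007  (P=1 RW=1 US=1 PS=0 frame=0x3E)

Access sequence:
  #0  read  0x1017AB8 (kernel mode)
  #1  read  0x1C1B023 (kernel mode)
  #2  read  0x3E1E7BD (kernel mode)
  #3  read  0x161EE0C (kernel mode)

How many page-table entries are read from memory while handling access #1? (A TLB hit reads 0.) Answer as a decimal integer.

Per-access translation:
#0 VA=0x1017AB8 (r,kernel):
  L0 @0x2F[8] → 0x31007  P=1,RW=1,US=1,PS=0
  L1 @0x31[23] → 0x32007  P=1,RW=1,US=1,PS=0
  ⇒ phys 0x32AB8  [2 reads]
#1 VA=0x1C1B023 (r,kernel):
  L0 @0x2F[14] → 0x33007  P=1,RW=1,US=1,PS=0
  L1 @0x33[27] → 0x36007  P=1,RW=1,US=1,PS=0
  ⇒ phys 0x36023  [2 reads]
#2 VA=0x3E1E7BD (r,kernel):
  L0 @0x2F[31] → 0x38007  P=1,RW=1,US=1,PS=0
  L1 @0x38[30] → 0x39007  P=1,RW=1,US=1,PS=0
  ⇒ phys 0x397BD  [2 reads]
#3 VA=0x161EE0C (r,kernel):
  L0 @0x2F[11] → 0x3A007  P=1,RW=1,US=1,PS=0
  L1 @0x3A[30] → 0x3E007  P=1,RW=1,US=1,PS=0
  ⇒ phys 0x3EE0C  [2 reads]

Entries read for #1: 2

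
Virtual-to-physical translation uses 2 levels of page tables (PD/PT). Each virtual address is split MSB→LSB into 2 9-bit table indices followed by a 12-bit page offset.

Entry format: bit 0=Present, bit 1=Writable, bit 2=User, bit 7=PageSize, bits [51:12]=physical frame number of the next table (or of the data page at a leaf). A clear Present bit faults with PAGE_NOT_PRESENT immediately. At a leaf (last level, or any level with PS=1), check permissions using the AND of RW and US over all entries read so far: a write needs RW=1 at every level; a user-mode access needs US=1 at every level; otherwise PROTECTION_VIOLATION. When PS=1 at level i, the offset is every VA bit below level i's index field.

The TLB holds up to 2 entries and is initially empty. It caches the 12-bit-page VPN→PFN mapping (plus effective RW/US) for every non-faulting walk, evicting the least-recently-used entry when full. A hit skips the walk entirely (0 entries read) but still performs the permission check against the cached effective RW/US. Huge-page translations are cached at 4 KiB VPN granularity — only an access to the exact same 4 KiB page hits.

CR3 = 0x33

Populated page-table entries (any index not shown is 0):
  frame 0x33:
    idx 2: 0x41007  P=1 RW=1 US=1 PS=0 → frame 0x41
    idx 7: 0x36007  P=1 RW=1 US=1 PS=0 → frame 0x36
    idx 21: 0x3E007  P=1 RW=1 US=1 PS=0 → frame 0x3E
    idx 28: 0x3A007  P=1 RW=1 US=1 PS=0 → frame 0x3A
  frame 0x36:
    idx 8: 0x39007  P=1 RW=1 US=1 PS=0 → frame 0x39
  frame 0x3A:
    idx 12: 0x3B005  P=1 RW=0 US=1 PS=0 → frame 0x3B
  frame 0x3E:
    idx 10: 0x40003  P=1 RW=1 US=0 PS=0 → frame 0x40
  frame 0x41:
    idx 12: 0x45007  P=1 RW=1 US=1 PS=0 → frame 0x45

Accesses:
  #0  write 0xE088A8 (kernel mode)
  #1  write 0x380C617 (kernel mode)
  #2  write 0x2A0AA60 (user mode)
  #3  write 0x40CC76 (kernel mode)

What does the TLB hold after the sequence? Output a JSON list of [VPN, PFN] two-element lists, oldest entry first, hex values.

Per-access translation:
#0 VA=0xE088A8 (w,kernel):
  [0] read 0x33 idx=7: raw=0x36007 flags P=1 W=1 U=1 S=0
  [1] read 0x36 idx=8: raw=0x39007 flags P=1 W=1 U=1 S=0
  → PA=0x398A8  (2 entries read)
#1 VA=0x380C617 (w,kernel):
  [0] read 0x33 idx=28: raw=0x3A007 flags P=1 W=1 U=1 S=0
  [1] read 0x3A idx=12: raw=0x3B005 flags P=1 W=0 U=1 S=0
  ⇒ fault: PROTECTION_VIOLATION  — 2 lookups
#2 VA=0x2A0AA60 (w,user):
  [0] read 0x33 idx=21: raw=0x3E007 flags P=1 W=1 U=1 S=0
  [1] read 0x3E idx=10: raw=0x40003 flags P=1 W=1 U=0 S=0
  ⇒ fault: PROTECTION_VIOLATION  — 2 lookups
#3 VA=0x40CC76 (w,kernel):
  [0] read 0x33 idx=2: raw=0x41007 flags P=1 W=1 U=1 S=0
  [1] read 0x41 idx=12: raw=0x45007 flags P=1 W=1 U=1 S=0
  → PA=0x45C76  (2 entries read)

TLB: [["0xE08", "0x39"], ["0x40C", "0x45"]]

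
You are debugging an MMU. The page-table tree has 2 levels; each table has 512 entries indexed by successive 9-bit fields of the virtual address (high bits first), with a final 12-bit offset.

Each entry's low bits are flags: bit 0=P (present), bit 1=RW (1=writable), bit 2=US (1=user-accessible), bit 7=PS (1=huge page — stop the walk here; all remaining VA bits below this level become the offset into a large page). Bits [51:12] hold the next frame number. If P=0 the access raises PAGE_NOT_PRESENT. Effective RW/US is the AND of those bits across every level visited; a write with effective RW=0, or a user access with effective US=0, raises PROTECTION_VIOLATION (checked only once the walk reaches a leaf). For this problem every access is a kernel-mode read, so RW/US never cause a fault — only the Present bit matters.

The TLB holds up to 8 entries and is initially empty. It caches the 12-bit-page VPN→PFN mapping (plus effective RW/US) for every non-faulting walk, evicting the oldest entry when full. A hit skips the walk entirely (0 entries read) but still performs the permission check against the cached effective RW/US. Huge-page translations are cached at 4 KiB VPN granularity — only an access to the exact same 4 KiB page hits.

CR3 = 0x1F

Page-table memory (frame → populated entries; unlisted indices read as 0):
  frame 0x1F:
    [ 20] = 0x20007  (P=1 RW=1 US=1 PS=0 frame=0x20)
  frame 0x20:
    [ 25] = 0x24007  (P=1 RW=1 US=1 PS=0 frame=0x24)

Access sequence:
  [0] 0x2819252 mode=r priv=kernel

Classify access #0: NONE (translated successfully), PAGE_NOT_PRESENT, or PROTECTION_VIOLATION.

Walk each access:
#0 VA=0x2819252 (r,kernel):
  L0 @0x1F[20] → 0x20007  P=1,RW=1,US=1,PS=0
  L1 @0x20[25] → 0x24007  P=1,RW=1,US=1,PS=0
  ⇒ phys 0x24252  [2 reads]

Access #0 fault: NONE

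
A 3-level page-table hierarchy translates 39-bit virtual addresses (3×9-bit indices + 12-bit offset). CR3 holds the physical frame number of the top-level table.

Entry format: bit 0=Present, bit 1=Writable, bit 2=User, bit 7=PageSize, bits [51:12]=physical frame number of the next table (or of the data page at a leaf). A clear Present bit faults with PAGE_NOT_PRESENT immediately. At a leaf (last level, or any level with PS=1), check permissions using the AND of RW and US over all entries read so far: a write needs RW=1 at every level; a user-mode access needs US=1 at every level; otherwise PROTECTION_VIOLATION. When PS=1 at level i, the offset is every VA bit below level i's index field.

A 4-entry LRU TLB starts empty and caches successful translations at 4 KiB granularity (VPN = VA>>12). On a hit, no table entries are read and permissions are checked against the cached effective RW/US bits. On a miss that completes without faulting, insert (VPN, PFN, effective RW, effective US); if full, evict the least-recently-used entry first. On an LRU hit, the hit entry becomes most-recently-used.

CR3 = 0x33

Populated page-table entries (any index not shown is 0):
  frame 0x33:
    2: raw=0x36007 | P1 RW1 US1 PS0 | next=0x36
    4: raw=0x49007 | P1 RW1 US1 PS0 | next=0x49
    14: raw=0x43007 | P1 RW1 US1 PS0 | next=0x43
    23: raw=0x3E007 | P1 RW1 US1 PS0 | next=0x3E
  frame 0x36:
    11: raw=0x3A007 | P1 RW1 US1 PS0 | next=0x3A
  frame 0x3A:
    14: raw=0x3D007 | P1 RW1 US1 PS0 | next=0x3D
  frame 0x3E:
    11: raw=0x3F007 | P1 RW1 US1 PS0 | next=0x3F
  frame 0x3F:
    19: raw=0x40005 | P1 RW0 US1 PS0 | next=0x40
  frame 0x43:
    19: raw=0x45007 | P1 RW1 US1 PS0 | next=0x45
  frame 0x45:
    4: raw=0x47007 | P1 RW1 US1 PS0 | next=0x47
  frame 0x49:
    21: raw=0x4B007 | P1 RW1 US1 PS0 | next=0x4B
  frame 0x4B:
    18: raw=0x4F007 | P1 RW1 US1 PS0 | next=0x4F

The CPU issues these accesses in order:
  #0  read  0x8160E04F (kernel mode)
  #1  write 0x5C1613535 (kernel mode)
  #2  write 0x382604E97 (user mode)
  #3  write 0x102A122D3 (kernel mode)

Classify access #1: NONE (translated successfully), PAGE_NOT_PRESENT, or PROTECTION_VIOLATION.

Per-access translation:
#0 VA=0x8160E04F (r,kernel):
  L0 @0x33[2] → 0x36007  P=1,RW=1,US=1,PS=0
  L1 @0x36[11] → 0x3A007  P=1,RW=1,US=1,PS=0
  L2 @0x3A[14] → 0x3D007  P=1,RW=1,US=1,PS=0
  ⇒ phys 0x3D04F  [3 reads]
#1 VA=0x5C1613535 (w,kernel):
  L0 @0x33[23] → 0x3E007  P=1,RW=1,US=1,PS=0
  L1 @0x3E[11] → 0x3F007  P=1,RW=1,US=1,PS=0
  L2 @0x3F[19] → 0x40005  P=1,RW=0,US=1,PS=0
  ✗ PROTECTION_VIOLATION  [3 reads]
#2 VA=0x382604E97 (w,user):
  L0 @0x33[14] → 0x43007  P=1,RW=1,US=1,PS=0
  L1 @0x43[19] → 0x45007  P=1,RW=1,US=1,PS=0
  L2 @0x45[4] → 0x47007  P=1,RW=1,US=1,PS=0
  ⇒ phys 0x47E97  [3 reads]
#3 VA=0x102A122D3 (w,kernel):
  L0 @0x33[4] → 0x49007  P=1,RW=1,US=1,PS=0
  L1 @0x49[21] → 0x4B007  P=1,RW=1,US=1,PS=0
  L2 @0x4B[18] → 0x4F007  P=1,RW=1,US=1,PS=0
  ⇒ phys 0x4F2D3  [3 reads]

Access #1 fault: PROTECTION_VIOLATION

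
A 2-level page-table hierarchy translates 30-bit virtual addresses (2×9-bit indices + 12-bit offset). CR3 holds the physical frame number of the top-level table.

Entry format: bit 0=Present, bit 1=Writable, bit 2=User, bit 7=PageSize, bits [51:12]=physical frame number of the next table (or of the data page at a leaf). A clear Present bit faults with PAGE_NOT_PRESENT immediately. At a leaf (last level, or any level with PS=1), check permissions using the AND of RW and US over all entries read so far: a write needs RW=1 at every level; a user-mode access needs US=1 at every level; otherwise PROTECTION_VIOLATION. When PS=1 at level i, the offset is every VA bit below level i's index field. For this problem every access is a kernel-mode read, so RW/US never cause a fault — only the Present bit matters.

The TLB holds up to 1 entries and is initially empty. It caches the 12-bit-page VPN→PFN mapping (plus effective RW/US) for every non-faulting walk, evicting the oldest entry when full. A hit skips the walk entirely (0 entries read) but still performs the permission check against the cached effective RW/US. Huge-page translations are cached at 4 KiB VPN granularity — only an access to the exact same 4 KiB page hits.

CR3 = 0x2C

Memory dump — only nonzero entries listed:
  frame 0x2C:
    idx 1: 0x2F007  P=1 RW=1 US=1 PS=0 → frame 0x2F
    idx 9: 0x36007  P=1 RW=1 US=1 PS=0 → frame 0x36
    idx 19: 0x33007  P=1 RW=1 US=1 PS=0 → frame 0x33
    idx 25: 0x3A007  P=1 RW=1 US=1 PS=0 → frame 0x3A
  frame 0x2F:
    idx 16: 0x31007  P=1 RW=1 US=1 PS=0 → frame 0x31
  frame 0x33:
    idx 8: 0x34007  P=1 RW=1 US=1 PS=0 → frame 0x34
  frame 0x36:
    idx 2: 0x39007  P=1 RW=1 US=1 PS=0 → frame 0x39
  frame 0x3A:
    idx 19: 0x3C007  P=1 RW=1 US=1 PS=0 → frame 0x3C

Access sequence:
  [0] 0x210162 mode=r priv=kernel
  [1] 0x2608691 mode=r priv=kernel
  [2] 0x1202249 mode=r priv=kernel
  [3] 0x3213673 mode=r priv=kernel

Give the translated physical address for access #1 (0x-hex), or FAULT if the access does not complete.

Trace:
#0 VA=0x210162 (r,kernel):
  L0: frame=0x2C idx=1 entry=0x2F007 [P=1 RW=1 US=1 PS=0]
  L1: frame=0x2F idx=16 entry=0x31007 [P=1 RW=1 US=1 PS=0]
  ⇒ phys 0x31162  [2 reads]
#1 VA=0x2608691 (r,kernel):
  L0: frame=0x2C idx=19 entry=0x33007 [P=1 RW=1 US=1 PS=0]
  L1: frame=0x33 idx=8 entry=0x34007 [P=1 RW=1 US=1 PS=0]
  ⇒ phys 0x34691  [2 reads]
#2 VA=0x1202249 (r,kernel):
  L0: frame=0x2C idx=9 entry=0x36007 [P=1 RW=1 US=1 PS=0]
  L1: frame=0x36 idx=2 entry=0x39007 [P=1 RW=1 US=1 PS=0]
  ⇒ phys 0x39249  [2 reads]
#3 VA=0x3213673 (r,kernel):
  L0: frame=0x2C idx=25 entry=0x3A007 [P=1 RW=1 US=1 PS=0]
  L1: frame=0x3A idx=19 entry=0x3C007 [P=1 RW=1 US=1 PS=0]
  ⇒ phys 0x3C673  [2 reads]

Access #1 PA: 0x34691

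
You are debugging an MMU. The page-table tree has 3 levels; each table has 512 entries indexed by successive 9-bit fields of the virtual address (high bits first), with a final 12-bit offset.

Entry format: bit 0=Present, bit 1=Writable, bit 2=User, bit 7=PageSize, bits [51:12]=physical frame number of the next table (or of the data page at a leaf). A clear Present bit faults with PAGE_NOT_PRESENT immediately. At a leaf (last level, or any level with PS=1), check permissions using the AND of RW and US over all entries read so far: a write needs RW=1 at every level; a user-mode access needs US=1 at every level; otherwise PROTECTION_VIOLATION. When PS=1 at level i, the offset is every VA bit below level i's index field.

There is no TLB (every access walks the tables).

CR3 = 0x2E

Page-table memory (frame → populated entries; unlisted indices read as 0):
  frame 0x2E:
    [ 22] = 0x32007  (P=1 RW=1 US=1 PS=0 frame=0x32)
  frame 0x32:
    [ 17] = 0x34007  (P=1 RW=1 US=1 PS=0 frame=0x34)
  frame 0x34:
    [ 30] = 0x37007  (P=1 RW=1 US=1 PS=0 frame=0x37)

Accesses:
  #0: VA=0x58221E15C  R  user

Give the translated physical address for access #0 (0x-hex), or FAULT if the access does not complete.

Trace:
#0 VA=0x58221E15C (r,user):
  [0] read 0x2E idx=22: raw=0x32007 flags P=1 W=1 U=1 S=0
  [1] read 0x32 idx=17: raw=0x34007 flags P=1 W=1 U=1 S=0
  [2] read 0x34 idx=30: raw=0x37007 flags P=1 W=1 U=1 S=0
  ✓ 0x3715C  — 3 lookups

Access #0 PA: 0x3715C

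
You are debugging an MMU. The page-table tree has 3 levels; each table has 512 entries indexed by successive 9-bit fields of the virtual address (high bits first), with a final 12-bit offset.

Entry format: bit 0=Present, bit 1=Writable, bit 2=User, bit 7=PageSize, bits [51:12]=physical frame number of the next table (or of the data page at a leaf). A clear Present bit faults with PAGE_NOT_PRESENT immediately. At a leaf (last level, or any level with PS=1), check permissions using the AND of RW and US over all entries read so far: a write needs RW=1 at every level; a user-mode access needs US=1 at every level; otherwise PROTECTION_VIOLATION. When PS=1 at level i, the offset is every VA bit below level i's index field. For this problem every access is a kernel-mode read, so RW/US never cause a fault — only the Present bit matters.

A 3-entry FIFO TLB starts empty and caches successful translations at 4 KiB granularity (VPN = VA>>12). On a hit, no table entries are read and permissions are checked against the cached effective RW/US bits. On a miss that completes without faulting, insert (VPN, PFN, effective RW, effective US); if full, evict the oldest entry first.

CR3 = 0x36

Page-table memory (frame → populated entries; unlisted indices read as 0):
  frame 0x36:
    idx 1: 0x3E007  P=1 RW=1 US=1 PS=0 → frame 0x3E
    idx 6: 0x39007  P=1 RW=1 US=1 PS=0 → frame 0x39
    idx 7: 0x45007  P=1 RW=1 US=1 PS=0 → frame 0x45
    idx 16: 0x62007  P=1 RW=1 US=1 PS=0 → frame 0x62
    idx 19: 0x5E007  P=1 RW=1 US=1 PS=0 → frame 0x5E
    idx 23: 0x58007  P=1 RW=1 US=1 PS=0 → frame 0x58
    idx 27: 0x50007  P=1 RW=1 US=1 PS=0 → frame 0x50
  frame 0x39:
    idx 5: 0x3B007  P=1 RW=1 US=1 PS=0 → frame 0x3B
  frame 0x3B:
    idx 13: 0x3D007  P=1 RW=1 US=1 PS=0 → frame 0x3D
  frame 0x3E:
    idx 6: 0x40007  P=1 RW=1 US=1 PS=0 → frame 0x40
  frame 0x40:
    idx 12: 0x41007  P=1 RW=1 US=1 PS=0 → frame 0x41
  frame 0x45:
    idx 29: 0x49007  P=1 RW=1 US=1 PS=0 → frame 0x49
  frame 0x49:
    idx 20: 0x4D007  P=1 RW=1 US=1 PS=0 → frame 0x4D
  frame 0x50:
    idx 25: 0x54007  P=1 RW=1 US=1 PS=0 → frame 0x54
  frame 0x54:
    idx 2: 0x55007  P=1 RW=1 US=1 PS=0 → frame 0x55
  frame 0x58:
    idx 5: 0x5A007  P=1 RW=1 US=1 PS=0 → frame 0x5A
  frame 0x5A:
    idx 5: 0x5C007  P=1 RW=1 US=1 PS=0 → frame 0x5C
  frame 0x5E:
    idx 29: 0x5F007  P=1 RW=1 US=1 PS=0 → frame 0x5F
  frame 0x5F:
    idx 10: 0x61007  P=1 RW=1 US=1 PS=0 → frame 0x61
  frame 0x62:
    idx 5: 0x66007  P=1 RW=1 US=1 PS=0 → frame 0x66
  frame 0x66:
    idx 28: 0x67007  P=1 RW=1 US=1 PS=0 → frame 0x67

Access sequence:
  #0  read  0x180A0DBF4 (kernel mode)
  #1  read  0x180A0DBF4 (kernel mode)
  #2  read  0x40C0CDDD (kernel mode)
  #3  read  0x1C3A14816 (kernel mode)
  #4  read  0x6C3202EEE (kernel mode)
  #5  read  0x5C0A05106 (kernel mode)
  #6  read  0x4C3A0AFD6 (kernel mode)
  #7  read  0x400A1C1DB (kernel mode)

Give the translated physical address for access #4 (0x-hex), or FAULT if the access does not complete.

Per-access translation:
#0 VA=0x180A0DBF4 (r,kernel):
  L0 @0x36[6] → 0x39007  P=1,RW=1,US=1,PS=0
  L1 @0x39[5] → 0x3B007  P=1,RW=1,US=1,PS=0
  L2 @0x3B[13] → 0x3D007  P=1,RW=1,US=1,PS=0
  ✓ 0x3DBF4  — 3 lookups
#1 VA=0x180A0DBF4 (r,kernel):
  TLB hit vpn=0x180A0D → PA=0x3DBF4
#2 VA=0x40C0CDDD (r,kernel):
  L0 @0x36[1] → 0x3E007  P=1,RW=1,US=1,PS=0
  L1 @0x3E[6] → 0x40007  P=1,RW=1,US=1,PS=0
  L2 @0x40[12] → 0x41007  P=1,RW=1,US=1,PS=0
  ✓ 0x41DDD  — 3 lookups
#3 VA=0x1C3A14816 (r,kernel):
  L0 @0x36[7] → 0x45007  P=1,RW=1,US=1,PS=0
  L1 @0x45[29] → 0x49007  P=1,RW=1,US=1,PS=0
  L2 @0x49[20] → 0x4D007  P=1,RW=1,US=1,PS=0
  ✓ 0x4D816  — 3 lookups
#4 VA=0x6C3202EEE (r,kernel):
  L0 @0x36[27] → 0x50007  P=1,RW=1,US=1,PS=0
  L1 @0x50[25] → 0x54007  P=1,RW=1,US=1,PS=0
  L2 @0x54[2] → 0x55007  P=1,RW=1,US=1,PS=0
  ✓ 0x55EEE  — 3 lookups
#5 VA=0x5C0A05106 (r,kernel):
  L0 @0x36[23] → 0x58007  P=1,RW=1,US=1,PS=0
  L1 @0x58[5] → 0x5A007  P=1,RW=1,US=1,PS=0
  L2 @0x5A[5] → 0x5C007  P=1,RW=1,US=1,PS=0
  ✓ 0x5C106  — 3 lookups
#6 VA=0x4C3A0AFD6 (r,kernel):
  L0 @0x36[19] → 0x5E007  P=1,RW=1,US=1,PS=0
  L1 @0x5E[29] → 0x5F007  P=1,RW=1,US=1,PS=0
  L2 @0x5F[10] → 0x61007  P=1,RW=1,US=1,PS=0
  ✓ 0x61FD6  — 3 lookups
#7 VA=0x400A1C1DB (r,kernel):
  L0 @0x36[16] → 0x62007  P=1,RW=1,US=1,PS=0
  L1 @0x62[5] → 0x66007  P=1,RW=1,US=1,PS=0
  L2 @0x66[28] → 0x67007  P=1,RW=1,US=1,PS=0
  ✓ 0x671DB  — 3 lookups

Access #4 PA: 0x55EEE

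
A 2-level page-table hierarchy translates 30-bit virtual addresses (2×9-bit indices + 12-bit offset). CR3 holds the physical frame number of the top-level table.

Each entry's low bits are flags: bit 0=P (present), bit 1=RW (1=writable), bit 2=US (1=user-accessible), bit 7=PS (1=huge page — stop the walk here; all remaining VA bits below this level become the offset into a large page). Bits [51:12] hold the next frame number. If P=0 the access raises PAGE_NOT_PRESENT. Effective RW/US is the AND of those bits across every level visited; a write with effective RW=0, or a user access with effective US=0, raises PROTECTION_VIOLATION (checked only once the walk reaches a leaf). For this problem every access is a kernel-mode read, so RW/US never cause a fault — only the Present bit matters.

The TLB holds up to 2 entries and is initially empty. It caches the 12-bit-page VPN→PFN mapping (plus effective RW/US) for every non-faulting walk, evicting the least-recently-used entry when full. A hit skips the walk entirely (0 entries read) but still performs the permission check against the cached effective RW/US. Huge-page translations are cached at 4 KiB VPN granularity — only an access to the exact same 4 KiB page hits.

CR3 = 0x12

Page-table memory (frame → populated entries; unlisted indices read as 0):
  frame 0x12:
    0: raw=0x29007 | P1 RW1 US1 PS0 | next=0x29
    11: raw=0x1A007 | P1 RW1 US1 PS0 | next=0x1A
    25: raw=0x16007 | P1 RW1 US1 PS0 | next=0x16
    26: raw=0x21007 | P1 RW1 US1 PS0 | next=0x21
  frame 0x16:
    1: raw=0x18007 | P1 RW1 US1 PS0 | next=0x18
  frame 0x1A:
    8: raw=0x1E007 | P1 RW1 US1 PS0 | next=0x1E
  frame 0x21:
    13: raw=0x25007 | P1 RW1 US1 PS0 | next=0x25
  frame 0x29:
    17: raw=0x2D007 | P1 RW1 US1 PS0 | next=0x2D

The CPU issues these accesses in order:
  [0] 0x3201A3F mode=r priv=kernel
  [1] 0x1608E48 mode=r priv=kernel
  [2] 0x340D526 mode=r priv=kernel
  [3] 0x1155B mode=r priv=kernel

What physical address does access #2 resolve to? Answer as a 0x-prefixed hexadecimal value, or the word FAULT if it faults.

Walk each access:
#0 VA=0x3201A3F (r,kernel):
  L0 @0x12[25] → 0x16007  P=1,RW=1,US=1,PS=0
  L1 @0x16[1] → 0x18007  P=1,RW=1,US=1,PS=0
  ⇒ phys 0x18A3F  [2 reads]
#1 VA=0x1608E48 (r,kernel):
  L0 @0x12[11] → 0x1A007  P=1,RW=1,US=1,PS=0
  L1 @0x1A[8] → 0x1E007  P=1,RW=1,US=1,PS=0
  ⇒ phys 0x1EE48  [2 reads]
#2 VA=0x340D526 (r,kernel):
  L0 @0x12[26] → 0x21007  P=1,RW=1,US=1,PS=0
  L1 @0x21[13] → 0x25007  P=1,RW=1,US=1,PS=0
  ⇒ phys 0x25526  [2 reads]
#3 VA=0x1155B (r,kernel):
  L0 @0x12[0] → 0x29007  P=1,RW=1,US=1,PS=0
  L1 @0x29[17] → 0x2D007  P=1,RW=1,US=1,PS=0
  ⇒ phys 0x2D55B  [2 reads]

Access #2 PA: 0x25526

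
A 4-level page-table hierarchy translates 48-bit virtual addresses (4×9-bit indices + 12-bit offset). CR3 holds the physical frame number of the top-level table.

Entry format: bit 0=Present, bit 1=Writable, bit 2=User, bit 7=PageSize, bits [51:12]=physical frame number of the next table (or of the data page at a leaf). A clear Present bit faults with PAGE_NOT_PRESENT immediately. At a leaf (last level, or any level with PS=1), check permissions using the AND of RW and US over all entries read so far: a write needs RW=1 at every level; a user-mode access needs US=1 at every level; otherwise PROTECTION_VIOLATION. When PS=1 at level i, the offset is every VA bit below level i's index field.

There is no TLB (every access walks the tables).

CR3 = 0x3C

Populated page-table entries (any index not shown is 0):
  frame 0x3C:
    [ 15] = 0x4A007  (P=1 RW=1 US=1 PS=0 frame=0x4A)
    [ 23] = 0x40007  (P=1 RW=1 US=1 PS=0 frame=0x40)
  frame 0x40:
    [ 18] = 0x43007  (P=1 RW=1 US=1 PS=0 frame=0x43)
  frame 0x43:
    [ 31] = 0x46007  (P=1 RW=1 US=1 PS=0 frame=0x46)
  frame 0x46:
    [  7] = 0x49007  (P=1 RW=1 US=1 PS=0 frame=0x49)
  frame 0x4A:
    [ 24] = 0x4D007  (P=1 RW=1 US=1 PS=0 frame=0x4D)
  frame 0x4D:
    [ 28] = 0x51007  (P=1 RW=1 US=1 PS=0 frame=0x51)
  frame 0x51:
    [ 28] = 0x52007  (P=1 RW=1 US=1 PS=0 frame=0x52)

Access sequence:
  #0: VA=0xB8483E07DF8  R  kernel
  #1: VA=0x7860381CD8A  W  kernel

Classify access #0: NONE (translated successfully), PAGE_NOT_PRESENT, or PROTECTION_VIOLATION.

Walk each access:
#0 VA=0xB8483E07DF8 (r,kernel):
  L0: frame=0x3C idx=23 entry=0x40007 [P=1 RW=1 US=1 PS=0]
  L1: frame=0x40 idx=18 entry=0x43007 [P=1 RW=1 US=1 PS=0]
  L2: frame=0x43 idx=31 entry=0x46007 [P=1 RW=1 US=1 PS=0]
  L3: frame=0x46 idx=7 entry=0x49007 [P=1 RW=1 US=1 PS=0]
  → PA=0x49DF8  (4 entries read)
#1 VA=0x7860381CD8A (w,kernel):
  L0: frame=0x3C idx=15 entry=0x4A007 [P=1 RW=1 US=1 PS=0]
  L1: frame=0x4A idx=24 entry=0x4D007 [P=1 RW=1 US=1 PS=0]
  L2: frame=0x4D idx=28 entry=0x51007 [P=1 RW=1 US=1 PS=0]
  L3: frame=0x51 idx=28 entry=0x52007 [P=1 RW=1 US=1 PS=0]
  → PA=0x52D8A  (4 entries read)

Access #0 fault: NONE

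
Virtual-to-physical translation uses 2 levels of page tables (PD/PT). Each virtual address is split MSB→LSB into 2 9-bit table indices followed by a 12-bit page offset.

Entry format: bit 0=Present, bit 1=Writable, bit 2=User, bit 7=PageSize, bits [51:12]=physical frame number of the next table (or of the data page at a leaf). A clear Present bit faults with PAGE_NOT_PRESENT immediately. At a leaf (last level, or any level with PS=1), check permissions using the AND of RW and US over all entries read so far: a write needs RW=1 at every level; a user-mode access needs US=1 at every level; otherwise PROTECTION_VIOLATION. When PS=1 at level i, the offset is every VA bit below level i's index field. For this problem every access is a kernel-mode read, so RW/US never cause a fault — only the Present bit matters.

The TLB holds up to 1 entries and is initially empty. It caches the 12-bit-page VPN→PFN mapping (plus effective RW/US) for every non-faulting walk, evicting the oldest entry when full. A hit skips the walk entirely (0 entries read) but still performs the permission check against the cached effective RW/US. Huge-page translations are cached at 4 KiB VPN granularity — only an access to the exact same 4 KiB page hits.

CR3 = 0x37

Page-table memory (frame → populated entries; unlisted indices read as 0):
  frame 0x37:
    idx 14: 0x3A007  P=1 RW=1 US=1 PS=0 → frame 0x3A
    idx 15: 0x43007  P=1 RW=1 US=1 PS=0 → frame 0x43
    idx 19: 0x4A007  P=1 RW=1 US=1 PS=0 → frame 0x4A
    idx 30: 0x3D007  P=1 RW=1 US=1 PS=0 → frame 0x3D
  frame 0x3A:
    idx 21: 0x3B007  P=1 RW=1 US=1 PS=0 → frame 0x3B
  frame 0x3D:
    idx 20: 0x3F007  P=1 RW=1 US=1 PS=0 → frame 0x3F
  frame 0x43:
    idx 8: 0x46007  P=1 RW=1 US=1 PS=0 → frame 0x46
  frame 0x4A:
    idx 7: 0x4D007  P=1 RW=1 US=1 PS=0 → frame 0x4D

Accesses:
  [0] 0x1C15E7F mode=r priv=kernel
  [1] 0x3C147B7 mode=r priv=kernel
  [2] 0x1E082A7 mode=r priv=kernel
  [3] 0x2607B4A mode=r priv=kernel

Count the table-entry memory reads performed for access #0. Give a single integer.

Trace:
#0 VA=0x1C15E7F (r,kernel):
  L0: frame=0x37 idx=14 entry=0x3A007 [P=1 RW=1 US=1 PS=0]
  L1: frame=0x3A idx=21 entry=0x3B007 [P=1 RW=1 US=1 PS=0]
  → PA=0x3BE7F  (2 entries read)
#1 VA=0x3C147B7 (r,kernel):
  L0: frame=0x37 idx=30 entry=0x3D007 [P=1 RW=1 US=1 PS=0]
  L1: frame=0x3D idx=20 entry=0x3F007 [P=1 RW=1 US=1 PS=0]
  → PA=0x3F7B7  (2 entries read)
#2 VA=0x1E082A7 (r,kernel):
  L0: frame=0x37 idx=15 entry=0x43007 [P=1 RW=1 US=1 PS=0]
  L1: frame=0x43 idx=8 entry=0x46007 [P=1 RW=1 US=1 PS=0]
  → PA=0x462A7  (2 entries read)
#3 VA=0x2607B4A (r,kernel):
  L0: frame=0x37 idx=19 entry=0x4A007 [P=1 RW=1 US=1 PS=0]
  L1: frame=0x4A idx=7 entry=0x4D007 [P=1 RW=1 US=1 PS=0]
  → PA=0x4DB4A  (2 entries read)

Entries read for #0: 2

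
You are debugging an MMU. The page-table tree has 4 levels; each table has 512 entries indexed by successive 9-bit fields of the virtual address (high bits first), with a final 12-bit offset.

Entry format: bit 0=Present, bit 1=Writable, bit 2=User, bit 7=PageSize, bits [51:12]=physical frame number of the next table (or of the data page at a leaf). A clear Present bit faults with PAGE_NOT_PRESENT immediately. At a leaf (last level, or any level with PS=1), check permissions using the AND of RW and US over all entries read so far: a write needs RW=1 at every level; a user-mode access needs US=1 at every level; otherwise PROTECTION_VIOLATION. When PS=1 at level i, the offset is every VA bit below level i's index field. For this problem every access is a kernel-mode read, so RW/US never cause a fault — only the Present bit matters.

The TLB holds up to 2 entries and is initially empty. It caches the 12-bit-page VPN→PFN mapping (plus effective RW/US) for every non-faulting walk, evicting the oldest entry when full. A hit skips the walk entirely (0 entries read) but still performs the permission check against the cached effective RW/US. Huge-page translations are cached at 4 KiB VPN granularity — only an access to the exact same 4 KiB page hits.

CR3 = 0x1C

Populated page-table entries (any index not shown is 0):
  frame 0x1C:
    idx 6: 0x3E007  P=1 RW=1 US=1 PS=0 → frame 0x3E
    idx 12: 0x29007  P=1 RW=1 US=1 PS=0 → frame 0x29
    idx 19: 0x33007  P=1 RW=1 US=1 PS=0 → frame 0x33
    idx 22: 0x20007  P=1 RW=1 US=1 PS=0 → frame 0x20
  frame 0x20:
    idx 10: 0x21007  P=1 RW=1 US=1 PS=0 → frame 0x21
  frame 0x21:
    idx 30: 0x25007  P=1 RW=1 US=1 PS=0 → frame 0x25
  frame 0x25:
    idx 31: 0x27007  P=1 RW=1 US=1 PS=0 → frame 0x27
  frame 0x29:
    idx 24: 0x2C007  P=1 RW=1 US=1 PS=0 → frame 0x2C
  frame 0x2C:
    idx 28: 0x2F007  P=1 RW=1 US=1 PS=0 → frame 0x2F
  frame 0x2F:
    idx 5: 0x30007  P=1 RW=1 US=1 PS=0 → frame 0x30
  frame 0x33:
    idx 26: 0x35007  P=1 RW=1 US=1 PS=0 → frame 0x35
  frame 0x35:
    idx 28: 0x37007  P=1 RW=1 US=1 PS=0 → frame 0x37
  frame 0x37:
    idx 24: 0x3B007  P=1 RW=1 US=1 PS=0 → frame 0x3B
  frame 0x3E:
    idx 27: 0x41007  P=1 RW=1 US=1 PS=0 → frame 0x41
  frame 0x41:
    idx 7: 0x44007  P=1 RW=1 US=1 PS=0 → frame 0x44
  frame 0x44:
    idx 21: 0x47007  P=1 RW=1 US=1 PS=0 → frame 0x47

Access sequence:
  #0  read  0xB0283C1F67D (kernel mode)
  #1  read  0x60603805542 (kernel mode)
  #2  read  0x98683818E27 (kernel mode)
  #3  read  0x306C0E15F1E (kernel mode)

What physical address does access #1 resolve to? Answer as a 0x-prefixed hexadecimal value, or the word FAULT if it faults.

Per-access translation:
#0 VA=0xB0283C1F67D (r,kernel):
  L0: frame=0x1C idx=22 entry=0x20007 [P=1 RW=1 US=1 PS=0]
  L1: frame=0x20 idx=10 entry=0x21007 [P=1 RW=1 US=1 PS=0]
  L2: frame=0x21 idx=30 entry=0x25007 [P=1 RW=1 US=1 PS=0]
  L3: frame=0x25 idx=31 entry=0x27007 [P=1 RW=1 US=1 PS=0]
  ⇒ phys 0x2767D  [4 reads]
#1 VA=0x60603805542 (r,kernel):
  L0: frame=0x1C idx=12 entry=0x29007 [P=1 RW=1 US=1 PS=0]
  L1: frame=0x29 idx=24 entry=0x2C007 [P=1 RW=1 US=1 PS=0]
  L2: frame=0x2C idx=28 entry=0x2F007 [P=1 RW=1 US=1 PS=0]
  L3: frame=0x2F idx=5 entry=0x30007 [P=1 RW=1 US=1 PS=0]
  ⇒ phys 0x30542  [4 reads]
#2 VA=0x98683818E27 (r,kernel):
  L0: frame=0x1C idx=19 entry=0x33007 [P=1 RW=1 US=1 PS=0]
  L1: frame=0x33 idx=26 entry=0x35007 [P=1 RW=1 US=1 PS=0]
  L2: frame=0x35 idx=28 entry=0x37007 [P=1 RW=1 US=1 PS=0]
  L3: frame=0x37 idx=24 entry=0x3B007 [P=1 RW=1 US=1 PS=0]
  ⇒ phys 0x3BE27  [4 reads]
#3 VA=0x306C0E15F1E (r,kernel):
  L0: frame=0x1C idx=6 entry=0x3E007 [P=1 RW=1 US=1 PS=0]
  L1: frame=0x3E idx=27 entry=0x41007 [P=1 RW=1 US=1 PS=0]
  L2: frame=0x41 idx=7 entry=0x44007 [P=1 RW=1 US=1 PS=0]
  L3: frame=0x44 idx=21 entry=0x47007 [P=1 RW=1 US=1 PS=0]
  ⇒ phys 0x47F1E  [4 reads]

Access #1 PA: 0x30542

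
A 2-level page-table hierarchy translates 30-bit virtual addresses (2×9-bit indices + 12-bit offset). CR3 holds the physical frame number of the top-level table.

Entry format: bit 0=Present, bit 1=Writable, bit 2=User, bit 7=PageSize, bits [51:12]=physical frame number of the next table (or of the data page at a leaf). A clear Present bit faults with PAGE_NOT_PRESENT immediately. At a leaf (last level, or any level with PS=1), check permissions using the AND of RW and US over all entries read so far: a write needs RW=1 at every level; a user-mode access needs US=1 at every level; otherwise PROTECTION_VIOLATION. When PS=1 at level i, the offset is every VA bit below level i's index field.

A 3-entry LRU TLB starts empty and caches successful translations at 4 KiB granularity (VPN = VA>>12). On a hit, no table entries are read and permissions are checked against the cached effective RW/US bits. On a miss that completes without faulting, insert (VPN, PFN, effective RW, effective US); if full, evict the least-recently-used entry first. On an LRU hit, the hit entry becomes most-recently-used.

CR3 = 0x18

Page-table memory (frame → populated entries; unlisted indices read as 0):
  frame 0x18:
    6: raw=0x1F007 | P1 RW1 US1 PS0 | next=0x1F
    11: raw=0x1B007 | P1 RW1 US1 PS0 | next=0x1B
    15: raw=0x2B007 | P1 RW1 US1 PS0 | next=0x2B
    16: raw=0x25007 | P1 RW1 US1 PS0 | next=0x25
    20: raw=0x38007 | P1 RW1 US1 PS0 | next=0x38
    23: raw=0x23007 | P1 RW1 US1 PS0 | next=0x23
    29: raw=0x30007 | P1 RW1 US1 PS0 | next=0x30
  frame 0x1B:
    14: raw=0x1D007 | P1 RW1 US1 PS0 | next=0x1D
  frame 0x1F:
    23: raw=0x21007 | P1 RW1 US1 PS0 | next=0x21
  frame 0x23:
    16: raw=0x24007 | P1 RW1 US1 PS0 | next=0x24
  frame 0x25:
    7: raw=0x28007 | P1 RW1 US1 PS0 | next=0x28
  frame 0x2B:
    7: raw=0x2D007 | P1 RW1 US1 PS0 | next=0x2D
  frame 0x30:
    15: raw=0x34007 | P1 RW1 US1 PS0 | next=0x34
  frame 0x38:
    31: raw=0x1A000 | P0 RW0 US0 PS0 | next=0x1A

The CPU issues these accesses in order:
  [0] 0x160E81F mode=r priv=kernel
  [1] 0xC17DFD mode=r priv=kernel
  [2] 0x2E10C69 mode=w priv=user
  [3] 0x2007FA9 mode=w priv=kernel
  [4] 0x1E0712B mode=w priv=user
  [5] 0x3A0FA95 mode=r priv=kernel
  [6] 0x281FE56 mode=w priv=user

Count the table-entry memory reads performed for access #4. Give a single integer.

Walk each access:
#0 VA=0x160E81F (r,kernel):
  [0] read 0x18 idx=11: raw=0x1B007 flags P=1 W=1 U=1 S=0
  [1] read 0x1B idx=14: raw=0x1D007 flags P=1 W=1 U=1 S=0
  → PA=0x1D81F  (2 entries read)
#1 VA=0xC17DFD (r,kernel):
  [0] read 0x18 idx=6: raw=0x1F007 flags P=1 W=1 U=1 S=0
  [1] read 0x1F idx=23: raw=0x21007 flags P=1 W=1 U=1 S=0
  → PA=0x21DFD  (2 entries read)
#2 VA=0x2E10C69 (w,user):
  [0] read 0x18 idx=23: raw=0x23007 flags P=1 W=1 U=1 S=0
  [1] read 0x23 idx=16: raw=0x24007 flags P=1 W=1 U=1 S=0
  → PA=0x24C69  (2 entries read)
#3 VA=0x2007FA9 (w,kernel):
  [0] read 0x18 idx=16: raw=0x25007 flags P=1 W=1 U=1 S=0
  [1] read 0x25 idx=7: raw=0x28007 flags P=1 W=1 U=1 S=0
  → PA=0x28FA9  (2 entries read)
#4 VA=0x1E0712B (w,user):
  [0] read 0x18 idx=15: raw=0x2B007 flags P=1 W=1 U=1 S=0
  [1] read 0x2B idx=7: raw=0x2D007 flags P=1 W=1 U=1 S=0
  → PA=0x2D12B  (2 entries read)
#5 VA=0x3A0FA95 (r,kernel):
  [0] read 0x18 idx=29: raw=0x30007 flags P=1 W=1 U=1 S=0
  [1] read 0x30 idx=15: raw=0x34007 flags P=1 W=1 U=1 S=0
  → PA=0x34A95  (2 entries read)
#6 VA=0x281FE56 (w,user):
  [0] read 0x18 idx=20: raw=0x38007 flags P=1 W=1 U=1 S=0
  [1] read 0x38 idx=31: raw=0x1A000 flags P=0 W=0 U=0 S=0
  → PAGE_NOT_PRESENT  (2 entries read)

Entries read for #4: 2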